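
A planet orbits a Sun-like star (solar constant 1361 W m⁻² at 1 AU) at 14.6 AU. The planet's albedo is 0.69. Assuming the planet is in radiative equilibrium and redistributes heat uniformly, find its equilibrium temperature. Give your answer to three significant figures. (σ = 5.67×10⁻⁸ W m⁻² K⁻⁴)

T_eq ≈ 54.4 K

Flux at 14.6 AU: S = 1361/14.6² = 6.38 W m⁻².
Energy balance: absorbed = emitted ⇒ πR²·S(1−A) = 4πR²·σT_eq⁴, so T_eq⁴ = S(1−A)/(4σ).
T_eq = [6.38 × 0.31 / (4 × 5.67×10⁻⁸)]^(1/4) = (8.73×10⁶)^(1/4) = 54.4 K.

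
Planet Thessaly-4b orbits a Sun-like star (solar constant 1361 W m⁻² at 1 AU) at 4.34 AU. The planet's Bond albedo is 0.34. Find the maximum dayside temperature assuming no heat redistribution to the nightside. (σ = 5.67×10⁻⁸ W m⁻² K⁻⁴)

Flux at 4.34 AU: S = 1361/4.34² = 72.3 W m⁻².
With no redistribution each surface element balances locally: S(1−A) = σT⁴.
T = [72.3 × 0.66 / 5.67×10⁻⁸]^(1/4) = (8.41×10⁸)^(1/4) = 170 K.

T_ss ≈ 170 K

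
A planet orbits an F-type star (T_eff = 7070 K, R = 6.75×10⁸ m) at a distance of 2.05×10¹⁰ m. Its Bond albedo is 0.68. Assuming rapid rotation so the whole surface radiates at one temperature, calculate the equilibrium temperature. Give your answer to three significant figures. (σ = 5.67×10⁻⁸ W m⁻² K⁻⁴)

L = 4πR_⋆²σT_⋆⁴ = 4π(6.75×10⁸)² × 5.67×10⁻⁸ × (7070)⁴ = 8.11×10²⁶ W.
S = L/(4πd²) = 1.54×10⁵ W m⁻².
Energy balance: absorbed = emitted ⇒ πR²·S(1−A) = 4πR²·σT_eq⁴, so T_eq⁴ = S(1−A)/(4σ).
T_eq = [1.54×10⁵ × 0.32 / (4 × 5.67×10⁻⁸)]^(1/4) = (2.17×10¹¹)^(1/4) = 682 K.

T_eq ≈ 682 K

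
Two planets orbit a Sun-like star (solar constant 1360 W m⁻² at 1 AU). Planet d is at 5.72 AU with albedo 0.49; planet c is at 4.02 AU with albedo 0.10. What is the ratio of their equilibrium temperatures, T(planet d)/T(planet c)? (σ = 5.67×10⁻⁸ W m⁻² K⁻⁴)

T₁/T₂ ≈ 0.727

T_eq = [S₀(1−A)/(4σd²)]^(1/4), so T ∝ (1−A)^(1/4) / √d.
T₁ = [1360×0.51/(4×5.67×10⁻⁸×5.72²)]^(1/4) = 98.33 K.
T₂ = [1360×0.90/(4×5.67×10⁻⁸×4.02²)]^(1/4) = 135.18 K.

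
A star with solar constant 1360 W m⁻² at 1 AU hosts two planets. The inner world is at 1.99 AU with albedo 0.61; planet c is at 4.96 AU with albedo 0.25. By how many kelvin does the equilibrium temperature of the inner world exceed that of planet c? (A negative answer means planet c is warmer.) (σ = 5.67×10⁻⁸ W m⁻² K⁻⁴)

ΔT ≈ 39.6 K

T_eq = [S₀(1−A)/(4σd²)]^(1/4), so T ∝ (1−A)^(1/4) / √d.
T₁ = [1360×0.39/(4×5.67×10⁻⁸×1.99²)]^(1/4) = 155.89 K.
T₂ = [1360×0.75/(4×5.67×10⁻⁸×4.96²)]^(1/4) = 116.28 K.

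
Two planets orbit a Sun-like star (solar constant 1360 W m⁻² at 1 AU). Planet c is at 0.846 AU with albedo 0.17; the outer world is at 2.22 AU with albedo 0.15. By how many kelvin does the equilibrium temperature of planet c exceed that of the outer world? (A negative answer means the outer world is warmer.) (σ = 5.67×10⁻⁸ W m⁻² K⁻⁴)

ΔT ≈ 109.4 K

T_eq = [S₀(1−A)/(4σd²)]^(1/4), so T ∝ (1−A)^(1/4) / √d.
T₁ = [1360×0.83/(4×5.67×10⁻⁸×0.846²)]^(1/4) = 288.77 K.
T₂ = [1360×0.85/(4×5.67×10⁻⁸×2.22²)]^(1/4) = 179.33 K.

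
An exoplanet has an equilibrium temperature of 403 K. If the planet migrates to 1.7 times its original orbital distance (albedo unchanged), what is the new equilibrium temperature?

T_eq ∝ L^(1/4) · d^(−1/2).
T′ = 403 / 1.7^(1/2) = 309 K.

T_eq ≈ 309 K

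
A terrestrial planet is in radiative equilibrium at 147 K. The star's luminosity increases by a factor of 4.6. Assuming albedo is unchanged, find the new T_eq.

T_eq ∝ L^(1/4) · d^(−1/2).
T′ = 147 × 4.6^(1/4) = 215 K.

T_eq ≈ 215 K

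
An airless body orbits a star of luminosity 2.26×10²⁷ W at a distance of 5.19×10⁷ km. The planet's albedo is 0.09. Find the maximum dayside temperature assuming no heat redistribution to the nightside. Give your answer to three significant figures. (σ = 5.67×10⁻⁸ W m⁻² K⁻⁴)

T_ss ≈ 1020 K

d = 5.19×10⁷ km = 5.19×10¹⁰ m.
Flux: S = L/(4πd²) = 2.26×10²⁷/(4π×(5.19×10¹⁰)²) = 6.68×10⁴ W m⁻².
With no redistribution each surface element balances locally: S(1−A) = σT⁴.
T = [6.68×10⁴ × 0.91 / 5.67×10⁻⁸]^(1/4) = (1.07×10¹²)^(1/4) = 1020 K.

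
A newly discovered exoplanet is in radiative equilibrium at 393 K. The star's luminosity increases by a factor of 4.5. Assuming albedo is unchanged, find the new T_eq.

T_eq ≈ 572 K

T_eq ∝ L^(1/4) · d^(−1/2).
T′ = 393 × 4.5^(1/4) = 572 K.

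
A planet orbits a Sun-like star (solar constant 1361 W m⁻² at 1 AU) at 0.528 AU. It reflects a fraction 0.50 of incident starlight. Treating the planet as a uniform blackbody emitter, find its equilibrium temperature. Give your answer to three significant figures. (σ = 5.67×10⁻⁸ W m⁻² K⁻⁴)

Flux at 0.528 AU: S = 1361/0.528² = 4880 W m⁻².
Energy balance: absorbed = emitted ⇒ πR²·S(1−A) = 4πR²·σT_eq⁴, so T_eq⁴ = S(1−A)/(4σ).
T_eq = [4880 × 0.50 / (4 × 5.67×10⁻⁸)]^(1/4) = (1.08×10¹⁰)^(1/4) = 322 K.

T_eq ≈ 322 K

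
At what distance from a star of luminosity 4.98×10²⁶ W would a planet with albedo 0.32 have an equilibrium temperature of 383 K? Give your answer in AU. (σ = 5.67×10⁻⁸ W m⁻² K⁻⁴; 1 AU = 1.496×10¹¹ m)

d ≈ 0.497 AU

From T_eq⁴ = L(1−A)/(16πσd²): d = √[L(1−A)/(16πσT_eq⁴)].
d = √[4.98×10²⁶ × 0.68 / (16π × 5.67×10⁻⁸ × (383)⁴)] = 7.43×10¹⁰ m = 0.497 AU.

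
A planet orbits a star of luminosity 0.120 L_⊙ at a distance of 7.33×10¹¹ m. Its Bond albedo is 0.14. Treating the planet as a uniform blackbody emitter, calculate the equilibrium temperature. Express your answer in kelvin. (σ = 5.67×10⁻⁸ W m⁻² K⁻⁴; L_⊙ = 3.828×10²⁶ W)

T_eq ≈ 71.3 K

L = 0.120 × 3.828×10²⁶ = 4.59×10²⁵ W.
Flux: S = L/(4πd²) = 4.59×10²⁵/(4π×(7.33×10¹¹)²) = 6.80 W m⁻².
Energy balance: absorbed = emitted ⇒ πR²·S(1−A) = 4πR²·σT_eq⁴, so T_eq⁴ = S(1−A)/(4σ).
T_eq = [6.80 × 0.86 / (4 × 5.67×10⁻⁸)]^(1/4) = (2.58×10⁷)^(1/4) = 71.3 K.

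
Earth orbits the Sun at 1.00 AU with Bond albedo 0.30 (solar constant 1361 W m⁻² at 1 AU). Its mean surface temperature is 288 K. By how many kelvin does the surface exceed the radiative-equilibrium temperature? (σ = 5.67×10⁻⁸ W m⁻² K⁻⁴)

ΔT ≈ 33.4 K

S = 1361/1.00² = 1361 W m⁻².
T_eq = [S(1−A)/(4σ)]^(1/4) = [1361×0.70/(4×5.67×10⁻⁸)]^(1/4) = 254.6 K.
ΔT = T_surf − T_eq = 288 − 254.6.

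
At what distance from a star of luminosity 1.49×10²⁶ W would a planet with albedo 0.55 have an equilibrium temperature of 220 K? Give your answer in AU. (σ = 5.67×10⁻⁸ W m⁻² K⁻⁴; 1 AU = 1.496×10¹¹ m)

d ≈ 0.670 AU

From T_eq⁴ = L(1−A)/(16πσd²): d = √[L(1−A)/(16πσT_eq⁴)].
d = √[1.49×10²⁶ × 0.45 / (16π × 5.67×10⁻⁸ × (220)⁴)] = 1.00×10¹¹ m = 0.670 AU.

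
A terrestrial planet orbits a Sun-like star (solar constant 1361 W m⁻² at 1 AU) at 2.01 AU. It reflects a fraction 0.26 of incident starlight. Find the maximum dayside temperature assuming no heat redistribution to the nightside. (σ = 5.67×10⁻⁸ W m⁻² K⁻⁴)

Flux at 2.01 AU: S = 1361/2.01² = 337 W m⁻².
With no redistribution each surface element balances locally: S(1−A) = σT⁴.
T = [337 × 0.74 / 5.67×10⁻⁸]^(1/4) = (4.40×10⁹)^(1/4) = 258 K.

T_ss ≈ 258 K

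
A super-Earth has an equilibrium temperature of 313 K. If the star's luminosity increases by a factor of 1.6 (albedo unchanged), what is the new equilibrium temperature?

T_eq ≈ 352 K

T_eq ∝ L^(1/4) · d^(−1/2).
T′ = 313 × 1.6^(1/4) = 352 K.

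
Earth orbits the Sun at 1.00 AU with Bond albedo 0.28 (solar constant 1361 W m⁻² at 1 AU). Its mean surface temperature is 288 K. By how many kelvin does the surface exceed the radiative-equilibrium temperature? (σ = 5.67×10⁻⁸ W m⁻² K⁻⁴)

S = 1361/1.00² = 1361 W m⁻².
T_eq = [S(1−A)/(4σ)]^(1/4) = [1361×0.72/(4×5.67×10⁻⁸)]^(1/4) = 256.4 K.
ΔT = T_surf − T_eq = 288 − 256.4.

ΔT ≈ 31.6 K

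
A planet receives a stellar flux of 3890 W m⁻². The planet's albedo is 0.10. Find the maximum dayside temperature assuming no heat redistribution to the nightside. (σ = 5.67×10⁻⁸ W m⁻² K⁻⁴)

With no redistribution each surface element balances locally: S(1−A) = σT⁴.
T = [3890 × 0.90 / 5.67×10⁻⁸]^(1/4) = (6.17×10¹⁰)^(1/4) = 498 K.

T_ss ≈ 498 K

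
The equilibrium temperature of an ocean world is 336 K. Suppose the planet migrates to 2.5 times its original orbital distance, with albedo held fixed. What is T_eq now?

T_eq ≈ 213 K

T_eq ∝ L^(1/4) · d^(−1/2).
T′ = 336 / 2.5^(1/2) = 213 K.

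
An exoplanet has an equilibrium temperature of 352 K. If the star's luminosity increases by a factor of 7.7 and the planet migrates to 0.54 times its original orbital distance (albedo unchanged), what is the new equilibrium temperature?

T_eq ∝ L^(1/4) · d^(−1/2).
T′ = 352 × 7.7^(1/4) / 0.54^(1/2) = 798 K.

T_eq ≈ 798 K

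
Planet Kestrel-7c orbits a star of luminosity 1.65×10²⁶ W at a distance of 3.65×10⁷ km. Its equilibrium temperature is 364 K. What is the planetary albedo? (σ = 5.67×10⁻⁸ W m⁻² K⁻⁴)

A ≈ 0.60

d = 3.65×10⁷ km = 3.65×10¹⁰ m.
Flux: S = L/(4πd²) = 1.65×10²⁶/(4π×(3.65×10¹⁰)²) = 9860 W m⁻².
From T_eq⁴ = S(1−A)/(4σ): 1−A = 4σT_eq⁴/S.
1−A = 4 × 5.67×10⁻⁸ × (364)⁴ / 9860 = 0.404.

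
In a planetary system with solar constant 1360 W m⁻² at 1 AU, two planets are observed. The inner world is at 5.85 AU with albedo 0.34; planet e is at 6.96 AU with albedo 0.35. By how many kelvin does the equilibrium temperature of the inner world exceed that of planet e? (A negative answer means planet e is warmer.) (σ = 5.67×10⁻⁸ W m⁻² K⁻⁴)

ΔT ≈ 9.0 K

T_eq = [S₀(1−A)/(4σd²)]^(1/4), so T ∝ (1−A)^(1/4) / √d.
T₁ = [1360×0.66/(4×5.67×10⁻⁸×5.85²)]^(1/4) = 103.70 K.
T₂ = [1360×0.65/(4×5.67×10⁻⁸×6.96²)]^(1/4) = 94.71 K.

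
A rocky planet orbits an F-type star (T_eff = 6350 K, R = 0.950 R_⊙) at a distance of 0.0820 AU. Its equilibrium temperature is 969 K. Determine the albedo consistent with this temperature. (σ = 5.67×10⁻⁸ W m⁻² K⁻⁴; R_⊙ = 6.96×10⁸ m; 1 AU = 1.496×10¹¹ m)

R_⋆ = 0.950 × 6.96×10⁸ = 6.61×10⁸ m.
d = 0.0820 AU = 1.23×10¹⁰ m.
L = 4πR_⋆²σT_⋆⁴ = 4π(6.61×10⁸)² × 5.67×10⁻⁸ × (6350)⁴ = 5.06×10²⁶ W.
S = L/(4πd²) = 2.68×10⁵ W m⁻².
From T_eq⁴ = S(1−A)/(4σ): 1−A = 4σT_eq⁴/S.
1−A = 4 × 5.67×10⁻⁸ × (969)⁴ / 2.68×10⁵ = 0.747.

A ≈ 0.25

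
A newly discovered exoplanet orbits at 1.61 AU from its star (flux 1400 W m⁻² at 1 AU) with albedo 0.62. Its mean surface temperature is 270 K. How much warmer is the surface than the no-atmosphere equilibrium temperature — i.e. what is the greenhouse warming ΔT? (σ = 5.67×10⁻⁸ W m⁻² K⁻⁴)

S = 1400/1.61² = 540.1 W m⁻².
T_eq = [S(1−A)/(4σ)]^(1/4) = [540.1×0.38/(4×5.67×10⁻⁸)]^(1/4) = 173.4 K.
ΔT = T_surf − T_eq = 270 − 173.4.

ΔT ≈ 96.6 K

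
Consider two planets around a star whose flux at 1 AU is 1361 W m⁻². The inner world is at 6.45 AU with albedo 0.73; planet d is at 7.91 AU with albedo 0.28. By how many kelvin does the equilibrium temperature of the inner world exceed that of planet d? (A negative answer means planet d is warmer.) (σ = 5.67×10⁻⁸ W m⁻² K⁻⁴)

ΔT ≈ -12.2 K

T_eq = [S₀(1−A)/(4σd²)]^(1/4), so T ∝ (1−A)^(1/4) / √d.
T₁ = [1361×0.27/(4×5.67×10⁻⁸×6.45²)]^(1/4) = 79.00 K.
T₂ = [1361×0.72/(4×5.67×10⁻⁸×7.91²)]^(1/4) = 91.16 K.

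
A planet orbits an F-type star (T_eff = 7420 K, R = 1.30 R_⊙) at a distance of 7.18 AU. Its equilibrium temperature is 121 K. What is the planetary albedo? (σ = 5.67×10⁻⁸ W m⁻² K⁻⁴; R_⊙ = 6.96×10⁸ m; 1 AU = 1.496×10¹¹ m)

A ≈ 0.60

R_⋆ = 1.30 × 6.96×10⁸ = 9.05×10⁸ m.
d = 7.18 AU = 1.07×10¹² m.
L = 4πR_⋆²σT_⋆⁴ = 4π(9.05×10⁸)² × 5.67×10⁻⁸ × (7420)⁴ = 1.77×10²⁷ W.
S = L/(4πd²) = 122 W m⁻².
From T_eq⁴ = S(1−A)/(4σ): 1−A = 4σT_eq⁴/S.
1−A = 4 × 5.67×10⁻⁸ × (121)⁴ / 122 = 0.399.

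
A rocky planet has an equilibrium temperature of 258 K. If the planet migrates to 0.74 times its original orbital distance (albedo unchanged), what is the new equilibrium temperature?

T_eq ≈ 300 K

T_eq ∝ L^(1/4) · d^(−1/2).
T′ = 258 / 0.74^(1/2) = 300 K.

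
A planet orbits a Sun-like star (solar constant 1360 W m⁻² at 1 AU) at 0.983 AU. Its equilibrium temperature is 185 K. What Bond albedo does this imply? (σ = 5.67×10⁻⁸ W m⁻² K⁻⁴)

A ≈ 0.81

Flux at 0.983 AU: S = 1360/0.983² = 1410 W m⁻².
From T_eq⁴ = S(1−A)/(4σ): 1−A = 4σT_eq⁴/S.
1−A = 4 × 5.67×10⁻⁸ × (185)⁴ / 1410 = 0.189.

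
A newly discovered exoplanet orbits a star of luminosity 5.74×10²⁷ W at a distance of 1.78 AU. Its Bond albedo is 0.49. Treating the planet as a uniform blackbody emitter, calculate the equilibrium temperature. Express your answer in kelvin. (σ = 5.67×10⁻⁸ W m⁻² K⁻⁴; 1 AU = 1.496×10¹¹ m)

d = 1.78 AU = 2.66×10¹¹ m.
Flux: S = L/(4πd²) = 5.74×10²⁷/(4π×(2.66×10¹¹)²) = 6440 W m⁻².
Energy balance: absorbed = emitted ⇒ πR²·S(1−A) = 4πR²·σT_eq⁴, so T_eq⁴ = S(1−A)/(4σ).
T_eq = [6440 × 0.51 / (4 × 5.67×10⁻⁸)]^(1/4) = (1.45×10¹⁰)^(1/4) = 347 K.

T_eq ≈ 347 K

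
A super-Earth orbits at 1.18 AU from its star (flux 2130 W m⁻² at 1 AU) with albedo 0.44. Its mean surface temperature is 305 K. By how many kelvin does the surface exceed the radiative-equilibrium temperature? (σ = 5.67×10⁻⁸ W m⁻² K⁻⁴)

S = 2130/1.18² = 1530 W m⁻².
T_eq = [S(1−A)/(4σ)]^(1/4) = [1530×0.56/(4×5.67×10⁻⁸)]^(1/4) = 247.9 K.
ΔT = T_surf − T_eq = 305 − 247.9.

ΔT ≈ 57.1 K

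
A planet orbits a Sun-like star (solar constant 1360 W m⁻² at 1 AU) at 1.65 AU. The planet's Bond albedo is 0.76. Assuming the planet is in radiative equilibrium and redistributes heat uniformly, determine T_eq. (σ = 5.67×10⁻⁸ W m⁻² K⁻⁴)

Flux at 1.65 AU: S = 1360/1.65² = 500 W m⁻².
Energy balance: absorbed = emitted ⇒ πR²·S(1−A) = 4πR²·σT_eq⁴, so T_eq⁴ = S(1−A)/(4σ).
T_eq = [500 × 0.24 / (4 × 5.67×10⁻⁸)]^(1/4) = (5.29×10⁸)^(1/4) = 152 K.

T_eq ≈ 152 K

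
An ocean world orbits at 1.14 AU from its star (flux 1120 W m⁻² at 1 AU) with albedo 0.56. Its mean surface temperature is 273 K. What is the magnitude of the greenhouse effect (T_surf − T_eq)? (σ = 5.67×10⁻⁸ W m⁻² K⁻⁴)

S = 1120/1.14² = 861.8 W m⁻².
T_eq = [S(1−A)/(4σ)]^(1/4) = [861.8×0.44/(4×5.67×10⁻⁸)]^(1/4) = 202.2 K.
ΔT = T_surf − T_eq = 273 − 202.2.

ΔT ≈ 70.8 K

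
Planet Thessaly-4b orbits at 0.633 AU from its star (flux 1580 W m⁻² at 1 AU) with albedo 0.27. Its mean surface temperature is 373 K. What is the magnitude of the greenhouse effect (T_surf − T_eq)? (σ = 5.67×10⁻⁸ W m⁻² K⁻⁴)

ΔT ≈ 37.4 K

S = 1580/0.633² = 3943 W m⁻².
T_eq = [S(1−A)/(4σ)]^(1/4) = [3943×0.73/(4×5.67×10⁻⁸)]^(1/4) = 335.6 K.
ΔT = T_surf − T_eq = 373 − 335.6.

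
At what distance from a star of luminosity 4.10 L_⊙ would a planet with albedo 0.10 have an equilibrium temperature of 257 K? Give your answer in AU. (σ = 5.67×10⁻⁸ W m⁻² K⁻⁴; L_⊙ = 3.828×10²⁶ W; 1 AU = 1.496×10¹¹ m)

L = 4.10 × 3.828×10²⁶ = 1.57×10²⁷ W.
From T_eq⁴ = L(1−A)/(16πσd²): d = √[L(1−A)/(16πσT_eq⁴)].
d = √[1.57×10²⁷ × 0.90 / (16π × 5.67×10⁻⁸ × (257)⁴)] = 3.37×10¹¹ m = 2.25 AU.

d ≈ 2.25 AU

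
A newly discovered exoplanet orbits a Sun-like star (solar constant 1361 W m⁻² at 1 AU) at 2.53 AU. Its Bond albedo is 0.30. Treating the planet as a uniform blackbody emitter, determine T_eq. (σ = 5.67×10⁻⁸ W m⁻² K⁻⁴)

Flux at 2.53 AU: S = 1361/2.53² = 213 W m⁻².
Energy balance: absorbed = emitted ⇒ πR²·S(1−A) = 4πR²·σT_eq⁴, so T_eq⁴ = S(1−A)/(4σ).
T_eq = [213 × 0.70 / (4 × 5.67×10⁻⁸)]^(1/4) = (6.56×10⁸)^(1/4) = 160 K.

T_eq ≈ 160 K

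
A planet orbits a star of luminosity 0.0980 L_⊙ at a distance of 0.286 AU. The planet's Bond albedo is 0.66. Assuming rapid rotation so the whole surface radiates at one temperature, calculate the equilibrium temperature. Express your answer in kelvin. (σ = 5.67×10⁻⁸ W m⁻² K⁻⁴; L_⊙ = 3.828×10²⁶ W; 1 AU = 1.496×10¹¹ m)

d = 0.286 AU = 4.28×10¹⁰ m.
L = 0.0980 × 3.828×10²⁶ = 3.75×10²⁵ W.
Flux: S = L/(4πd²) = 3.75×10²⁵/(4π×(4.28×10¹⁰)²) = 1630 W m⁻².
Energy balance: absorbed = emitted ⇒ πR²·S(1−A) = 4πR²·σT_eq⁴, so T_eq⁴ = S(1−A)/(4σ).
T_eq = [1630 × 0.34 / (4 × 5.67×10⁻⁸)]^(1/4) = (2.44×10⁹)^(1/4) = 222 K.

T_eq ≈ 222 K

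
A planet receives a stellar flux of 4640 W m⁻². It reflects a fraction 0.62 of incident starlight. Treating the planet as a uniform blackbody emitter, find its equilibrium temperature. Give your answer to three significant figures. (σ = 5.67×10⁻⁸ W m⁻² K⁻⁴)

T_eq ≈ 297 K

Energy balance: absorbed = emitted ⇒ πR²·S(1−A) = 4πR²·σT_eq⁴, so T_eq⁴ = S(1−A)/(4σ).
T_eq = [4640 × 0.38 / (4 × 5.67×10⁻⁸)]^(1/4) = (7.77×10⁹)^(1/4) = 297 K.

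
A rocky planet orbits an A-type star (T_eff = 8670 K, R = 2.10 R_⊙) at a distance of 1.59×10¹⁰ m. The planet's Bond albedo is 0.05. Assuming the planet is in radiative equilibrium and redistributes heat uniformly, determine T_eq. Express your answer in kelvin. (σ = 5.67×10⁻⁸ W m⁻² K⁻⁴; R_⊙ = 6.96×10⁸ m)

R_⋆ = 2.10 × 6.96×10⁸ = 1.46×10⁹ m.
L = 4πR_⋆²σT_⋆⁴ = 4π(1.46×10⁹)² × 5.67×10⁻⁸ × (8670)⁴ = 8.60×10²⁷ W.
S = L/(4πd²) = 2.71×10⁶ W m⁻².
Energy balance: absorbed = emitted ⇒ πR²·S(1−A) = 4πR²·σT_eq⁴, so T_eq⁴ = S(1−A)/(4σ).
T_eq = [2.71×10⁶ × 0.95 / (4 × 5.67×10⁻⁸)]^(1/4) = (1.13×10¹³)^(1/4) = 1840 K.

T_eq ≈ 1840 K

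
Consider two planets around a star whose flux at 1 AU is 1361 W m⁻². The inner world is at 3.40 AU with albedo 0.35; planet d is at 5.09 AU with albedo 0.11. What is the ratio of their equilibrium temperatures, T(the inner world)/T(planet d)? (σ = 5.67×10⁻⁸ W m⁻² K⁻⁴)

T₁/T₂ ≈ 1.131

T_eq = [S₀(1−A)/(4σd²)]^(1/4), so T ∝ (1−A)^(1/4) / √d.
T₁ = [1361×0.65/(4×5.67×10⁻⁸×3.40²)]^(1/4) = 135.53 K.
T₂ = [1361×0.89/(4×5.67×10⁻⁸×5.09²)]^(1/4) = 119.82 K.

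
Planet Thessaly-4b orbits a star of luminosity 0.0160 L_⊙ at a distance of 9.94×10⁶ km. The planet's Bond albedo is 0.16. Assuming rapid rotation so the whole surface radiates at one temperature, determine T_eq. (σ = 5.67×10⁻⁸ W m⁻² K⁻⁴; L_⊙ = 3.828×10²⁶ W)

d = 9.94×10⁶ km = 9.94×10⁹ m.
L = 0.0160 × 3.828×10²⁶ = 6.12×10²⁴ W.
Flux: S = L/(4πd²) = 6.12×10²⁴/(4π×(9.94×10⁹)²) = 4930 W m⁻².
Energy balance: absorbed = emitted ⇒ πR²·S(1−A) = 4πR²·σT_eq⁴, so T_eq⁴ = S(1−A)/(4σ).
T_eq = [4930 × 0.84 / (4 × 5.67×10⁻⁸)]^(1/4) = (1.83×10¹⁰)^(1/4) = 368 K.

T_eq ≈ 368 K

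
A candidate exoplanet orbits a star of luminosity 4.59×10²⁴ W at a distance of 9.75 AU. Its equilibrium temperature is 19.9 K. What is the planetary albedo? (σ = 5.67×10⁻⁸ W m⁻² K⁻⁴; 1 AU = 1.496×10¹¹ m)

A ≈ 0.79

d = 9.75 AU = 1.46×10¹² m.
Flux: S = L/(4πd²) = 4.59×10²⁴/(4π×(1.46×10¹²)²) = 0.172 W m⁻².
From T_eq⁴ = S(1−A)/(4σ): 1−A = 4σT_eq⁴/S.
1−A = 4 × 5.67×10⁻⁸ × (19.9)⁴ / 0.172 = 0.207.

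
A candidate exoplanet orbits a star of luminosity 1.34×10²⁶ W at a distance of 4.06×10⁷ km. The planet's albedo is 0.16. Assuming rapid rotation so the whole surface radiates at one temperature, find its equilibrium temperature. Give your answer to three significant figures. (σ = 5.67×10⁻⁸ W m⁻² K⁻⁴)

T_eq ≈ 393 K

d = 4.06×10⁷ km = 4.06×10¹⁰ m.
Flux: S = L/(4πd²) = 1.34×10²⁶/(4π×(4.06×10¹⁰)²) = 6470 W m⁻².
Energy balance: absorbed = emitted ⇒ πR²·S(1−A) = 4πR²·σT_eq⁴, so T_eq⁴ = S(1−A)/(4σ).
T_eq = [6470 × 0.84 / (4 × 5.67×10⁻⁸)]^(1/4) = (2.40×10¹⁰)^(1/4) = 393 K.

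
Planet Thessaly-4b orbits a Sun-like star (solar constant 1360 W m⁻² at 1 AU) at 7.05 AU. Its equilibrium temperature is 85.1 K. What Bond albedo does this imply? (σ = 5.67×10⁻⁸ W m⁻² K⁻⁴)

A ≈ 0.57

Flux at 7.05 AU: S = 1360/7.05² = 27.4 W m⁻².
From T_eq⁴ = S(1−A)/(4σ): 1−A = 4σT_eq⁴/S.
1−A = 4 × 5.67×10⁻⁸ × (85.1)⁴ / 27.4 = 0.435.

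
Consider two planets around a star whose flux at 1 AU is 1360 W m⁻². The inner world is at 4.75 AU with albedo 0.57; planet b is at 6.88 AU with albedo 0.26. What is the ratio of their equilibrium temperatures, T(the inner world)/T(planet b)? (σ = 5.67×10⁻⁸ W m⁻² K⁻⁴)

T_eq = [S₀(1−A)/(4σd²)]^(1/4), so T ∝ (1−A)^(1/4) / √d.
T₁ = [1360×0.43/(4×5.67×10⁻⁸×4.75²)]^(1/4) = 103.39 K.
T₂ = [1360×0.74/(4×5.67×10⁻⁸×6.88²)]^(1/4) = 98.40 K.

T₁/T₂ ≈ 1.051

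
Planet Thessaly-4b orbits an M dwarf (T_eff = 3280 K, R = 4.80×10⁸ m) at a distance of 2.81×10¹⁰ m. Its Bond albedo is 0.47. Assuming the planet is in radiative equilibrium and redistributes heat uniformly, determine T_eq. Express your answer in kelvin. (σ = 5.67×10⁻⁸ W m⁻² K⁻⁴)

L = 4πR_⋆²σT_⋆⁴ = 4π(4.80×10⁸)² × 5.67×10⁻⁸ × (3280)⁴ = 1.90×10²⁵ W.
S = L/(4πd²) = 1910 W m⁻².
Energy balance: absorbed = emitted ⇒ πR²·S(1−A) = 4πR²·σT_eq⁴, so T_eq⁴ = S(1−A)/(4σ).
T_eq = [1910 × 0.53 / (4 × 5.67×10⁻⁸)]^(1/4) = (4.47×10⁹)^(1/4) = 259 K.

T_eq ≈ 259 K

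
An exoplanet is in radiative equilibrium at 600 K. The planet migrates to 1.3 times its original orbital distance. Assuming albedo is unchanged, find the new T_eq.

T_eq ≈ 526 K

T_eq ∝ L^(1/4) · d^(−1/2).
T′ = 600 / 1.3^(1/2) = 526 K.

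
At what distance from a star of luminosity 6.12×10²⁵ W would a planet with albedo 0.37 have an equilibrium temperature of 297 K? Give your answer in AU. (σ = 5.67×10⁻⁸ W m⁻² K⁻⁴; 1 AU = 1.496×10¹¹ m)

d ≈ 0.279 AU

From T_eq⁴ = L(1−A)/(16πσd²): d = √[L(1−A)/(16πσT_eq⁴)].
d = √[6.12×10²⁵ × 0.63 / (16π × 5.67×10⁻⁸ × (297)⁴)] = 4.17×10¹⁰ m = 0.279 AU.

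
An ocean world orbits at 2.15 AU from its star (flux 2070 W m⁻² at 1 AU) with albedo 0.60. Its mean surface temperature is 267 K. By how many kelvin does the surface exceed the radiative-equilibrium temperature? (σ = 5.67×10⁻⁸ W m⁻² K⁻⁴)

S = 2070/2.15² = 447.8 W m⁻².
T_eq = [S(1−A)/(4σ)]^(1/4) = [447.8×0.40/(4×5.67×10⁻⁸)]^(1/4) = 167.6 K.
ΔT = T_surf − T_eq = 267 − 167.6.

ΔT ≈ 99.4 K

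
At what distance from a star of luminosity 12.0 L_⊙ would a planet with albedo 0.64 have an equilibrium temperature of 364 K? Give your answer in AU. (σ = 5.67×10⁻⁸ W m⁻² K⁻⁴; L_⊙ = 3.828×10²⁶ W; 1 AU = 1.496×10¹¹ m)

L = 12.0 × 3.828×10²⁶ = 4.59×10²⁷ W.
From T_eq⁴ = L(1−A)/(16πσd²): d = √[L(1−A)/(16πσT_eq⁴)].
d = √[4.59×10²⁷ × 0.36 / (16π × 5.67×10⁻⁸ × (364)⁴)] = 1.82×10¹¹ m = 1.22 AU.

d ≈ 1.22 AU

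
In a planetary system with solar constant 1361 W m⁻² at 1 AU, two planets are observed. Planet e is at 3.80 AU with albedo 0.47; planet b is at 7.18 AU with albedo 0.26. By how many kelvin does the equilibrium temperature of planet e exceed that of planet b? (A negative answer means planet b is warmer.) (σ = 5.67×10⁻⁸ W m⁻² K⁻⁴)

T_eq = [S₀(1−A)/(4σd²)]^(1/4), so T ∝ (1−A)^(1/4) / √d.
T₁ = [1361×0.53/(4×5.67×10⁻⁸×3.80²)]^(1/4) = 121.82 K.
T₂ = [1361×0.74/(4×5.67×10⁻⁸×7.18²)]^(1/4) = 96.34 K.

ΔT ≈ 25.5 K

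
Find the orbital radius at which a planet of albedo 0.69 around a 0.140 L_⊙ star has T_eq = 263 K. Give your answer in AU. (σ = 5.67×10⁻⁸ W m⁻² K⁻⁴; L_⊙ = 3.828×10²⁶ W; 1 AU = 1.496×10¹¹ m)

L = 0.140 × 3.828×10²⁶ = 5.36×10²⁵ W.
From T_eq⁴ = L(1−A)/(16πσd²): d = √[L(1−A)/(16πσT_eq⁴)].
d = √[5.36×10²⁵ × 0.31 / (16π × 5.67×10⁻⁸ × (263)⁴)] = 3.49×10¹⁰ m = 0.233 AU.

d ≈ 0.233 AU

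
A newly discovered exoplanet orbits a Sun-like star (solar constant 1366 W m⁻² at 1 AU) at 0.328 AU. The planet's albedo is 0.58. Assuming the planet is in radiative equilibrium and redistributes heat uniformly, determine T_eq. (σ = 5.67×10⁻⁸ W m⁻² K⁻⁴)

T_eq ≈ 392 K

Flux at 0.328 AU: S = 1366/0.328² = 1.27×10⁴ W m⁻².
Energy balance: absorbed = emitted ⇒ πR²·S(1−A) = 4πR²·σT_eq⁴, so T_eq⁴ = S(1−A)/(4σ).
T_eq = [1.27×10⁴ × 0.42 / (4 × 5.67×10⁻⁸)]^(1/4) = (2.35×10¹⁰)^(1/4) = 392 K.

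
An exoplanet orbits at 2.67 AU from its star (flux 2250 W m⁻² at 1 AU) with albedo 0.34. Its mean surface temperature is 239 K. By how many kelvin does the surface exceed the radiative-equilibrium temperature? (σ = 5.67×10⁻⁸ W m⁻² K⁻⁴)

ΔT ≈ 64.9 K

S = 2250/2.67² = 315.6 W m⁻².
T_eq = [S(1−A)/(4σ)]^(1/4) = [315.6×0.66/(4×5.67×10⁻⁸)]^(1/4) = 174.1 K.
ΔT = T_surf − T_eq = 239 − 174.1.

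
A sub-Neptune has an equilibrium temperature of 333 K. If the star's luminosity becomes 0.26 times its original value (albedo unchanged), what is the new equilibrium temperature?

T_eq ≈ 238 K

T_eq ∝ L^(1/4) · d^(−1/2).
T′ = 333 × 0.26^(1/4) = 238 K.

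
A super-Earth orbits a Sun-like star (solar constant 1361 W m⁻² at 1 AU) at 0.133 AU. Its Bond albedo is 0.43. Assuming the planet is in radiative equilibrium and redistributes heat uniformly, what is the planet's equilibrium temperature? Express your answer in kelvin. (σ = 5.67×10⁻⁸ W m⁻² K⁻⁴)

Flux at 0.133 AU: S = 1361/0.133² = 7.69×10⁴ W m⁻².
Energy balance: absorbed = emitted ⇒ πR²·S(1−A) = 4πR²·σT_eq⁴, so T_eq⁴ = S(1−A)/(4σ).
T_eq = [7.69×10⁴ × 0.57 / (4 × 5.67×10⁻⁸)]^(1/4) = (1.93×10¹¹)^(1/4) = 663 K.

T_eq ≈ 663 K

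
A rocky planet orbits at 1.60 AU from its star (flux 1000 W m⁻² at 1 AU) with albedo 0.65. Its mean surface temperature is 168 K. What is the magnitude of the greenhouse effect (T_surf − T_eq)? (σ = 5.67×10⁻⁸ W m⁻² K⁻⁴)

S = 1000/1.60² = 390.6 W m⁻².
T_eq = [S(1−A)/(4σ)]^(1/4) = [390.6×0.35/(4×5.67×10⁻⁸)]^(1/4) = 156.7 K.
ΔT = T_surf − T_eq = 168 − 156.7.

ΔT ≈ 11.3 K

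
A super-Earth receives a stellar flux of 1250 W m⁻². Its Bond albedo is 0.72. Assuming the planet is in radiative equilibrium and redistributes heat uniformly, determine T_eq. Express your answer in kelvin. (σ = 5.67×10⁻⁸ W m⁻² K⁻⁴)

Energy balance: absorbed = emitted ⇒ πR²·S(1−A) = 4πR²·σT_eq⁴, so T_eq⁴ = S(1−A)/(4σ).
T_eq = [1250 × 0.28 / (4 × 5.67×10⁻⁸)]^(1/4) = (1.54×10⁹)^(1/4) = 198 K.

T_eq ≈ 198 K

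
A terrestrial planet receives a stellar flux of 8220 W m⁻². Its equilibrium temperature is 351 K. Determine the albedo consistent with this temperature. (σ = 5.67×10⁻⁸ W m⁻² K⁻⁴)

A ≈ 0.58

From T_eq⁴ = S(1−A)/(4σ): 1−A = 4σT_eq⁴/S.
1−A = 4 × 5.67×10⁻⁸ × (351)⁴ / 8220 = 0.419.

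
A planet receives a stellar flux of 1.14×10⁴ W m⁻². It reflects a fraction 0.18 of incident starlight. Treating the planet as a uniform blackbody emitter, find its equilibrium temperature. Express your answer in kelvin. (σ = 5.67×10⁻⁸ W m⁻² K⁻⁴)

T_eq ≈ 451 K

Energy balance: absorbed = emitted ⇒ πR²·S(1−A) = 4πR²·σT_eq⁴, so T_eq⁴ = S(1−A)/(4σ).
T_eq = [1.14×10⁴ × 0.82 / (4 × 5.67×10⁻⁸)]^(1/4) = (4.12×10¹⁰)^(1/4) = 451 K.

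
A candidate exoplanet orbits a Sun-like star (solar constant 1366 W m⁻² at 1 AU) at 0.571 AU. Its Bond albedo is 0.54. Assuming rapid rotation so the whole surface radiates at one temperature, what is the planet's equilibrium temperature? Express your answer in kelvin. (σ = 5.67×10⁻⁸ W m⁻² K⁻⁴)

T_eq ≈ 304 K

Flux at 0.571 AU: S = 1366/0.571² = 4190 W m⁻².
Energy balance: absorbed = emitted ⇒ πR²·S(1−A) = 4πR²·σT_eq⁴, so T_eq⁴ = S(1−A)/(4σ).
T_eq = [4190 × 0.46 / (4 × 5.67×10⁻⁸)]^(1/4) = (8.50×10⁹)^(1/4) = 304 K.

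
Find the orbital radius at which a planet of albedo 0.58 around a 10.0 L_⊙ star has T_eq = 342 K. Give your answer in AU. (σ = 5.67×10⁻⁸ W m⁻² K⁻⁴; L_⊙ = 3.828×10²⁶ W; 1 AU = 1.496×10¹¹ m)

L = 10.0 × 3.828×10²⁶ = 3.83×10²⁷ W.
From T_eq⁴ = L(1−A)/(16πσd²): d = √[L(1−A)/(16πσT_eq⁴)].
d = √[3.83×10²⁷ × 0.42 / (16π × 5.67×10⁻⁸ × (342)⁴)] = 2.03×10¹¹ m = 1.36 AU.

d ≈ 1.36 AU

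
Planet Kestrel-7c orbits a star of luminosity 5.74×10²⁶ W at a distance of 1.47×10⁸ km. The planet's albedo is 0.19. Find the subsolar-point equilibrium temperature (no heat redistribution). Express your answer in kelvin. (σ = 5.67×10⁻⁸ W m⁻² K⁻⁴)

T_ss ≈ 417 K

d = 1.47×10⁸ km = 1.47×10¹¹ m.
Flux: S = L/(4πd²) = 5.74×10²⁶/(4π×(1.47×10¹¹)²) = 2110 W m⁻².
At the subsolar point the surface absorbs S(1−A) and emits σT⁴ per unit area — no factor of 4, since only the local patch is in balance.
T = [2110 × 0.81 / 5.67×10⁻⁸]^(1/4) = (3.02×10¹⁰)^(1/4) = 417 K.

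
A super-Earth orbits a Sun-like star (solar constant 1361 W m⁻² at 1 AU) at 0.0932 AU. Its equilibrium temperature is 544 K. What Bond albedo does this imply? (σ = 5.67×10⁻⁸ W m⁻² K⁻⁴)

Flux at 0.0932 AU: S = 1361/0.0932² = 1.57×10⁵ W m⁻².
From T_eq⁴ = S(1−A)/(4σ): 1−A = 4σT_eq⁴/S.
1−A = 4 × 5.67×10⁻⁸ × (544)⁴ / 1.57×10⁵ = 0.127.

A ≈ 0.87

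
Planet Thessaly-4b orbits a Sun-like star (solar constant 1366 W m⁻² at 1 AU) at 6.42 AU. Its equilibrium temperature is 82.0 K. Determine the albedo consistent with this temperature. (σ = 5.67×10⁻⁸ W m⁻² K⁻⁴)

Flux at 6.42 AU: S = 1366/6.42² = 33.1 W m⁻².
From T_eq⁴ = S(1−A)/(4σ): 1−A = 4σT_eq⁴/S.
1−A = 4 × 5.67×10⁻⁸ × (82.0)⁴ / 33.1 = 0.309.

A ≈ 0.69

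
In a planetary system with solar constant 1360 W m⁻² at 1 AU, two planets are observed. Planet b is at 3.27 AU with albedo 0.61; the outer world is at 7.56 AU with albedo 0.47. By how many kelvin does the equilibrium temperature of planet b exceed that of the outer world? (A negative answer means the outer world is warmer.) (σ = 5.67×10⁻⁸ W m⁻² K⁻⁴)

T_eq = [S₀(1−A)/(4σd²)]^(1/4), so T ∝ (1−A)^(1/4) / √d.
T₁ = [1360×0.39/(4×5.67×10⁻⁸×3.27²)]^(1/4) = 121.61 K.
T₂ = [1360×0.53/(4×5.67×10⁻⁸×7.56²)]^(1/4) = 86.35 K.

ΔT ≈ 35.3 K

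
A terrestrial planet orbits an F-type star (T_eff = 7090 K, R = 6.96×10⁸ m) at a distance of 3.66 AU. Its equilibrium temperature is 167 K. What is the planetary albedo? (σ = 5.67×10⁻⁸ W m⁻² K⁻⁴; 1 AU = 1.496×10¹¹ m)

d = 3.66 AU = 5.48×10¹¹ m.
L = 4πR_⋆²σT_⋆⁴ = 4π(6.96×10⁸)² × 5.67×10⁻⁸ × (7090)⁴ = 8.72×10²⁶ W.
S = L/(4πd²) = 232 W m⁻².
From T_eq⁴ = S(1−A)/(4σ): 1−A = 4σT_eq⁴/S.
1−A = 4 × 5.67×10⁻⁸ × (167)⁴ / 232 = 0.762.

A ≈ 0.24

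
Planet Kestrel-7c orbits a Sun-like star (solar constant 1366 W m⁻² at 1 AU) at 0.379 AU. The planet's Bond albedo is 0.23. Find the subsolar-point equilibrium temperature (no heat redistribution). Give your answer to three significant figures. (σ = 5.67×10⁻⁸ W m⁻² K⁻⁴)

T_ss ≈ 599 K

Flux at 0.379 AU: S = 1366/0.379² = 9510 W m⁻².
At the subsolar point the surface absorbs S(1−A) and emits σT⁴ per unit area — no factor of 4, since only the local patch is in balance.
T = [9510 × 0.77 / 5.67×10⁻⁸]^(1/4) = (1.29×10¹¹)^(1/4) = 599 K.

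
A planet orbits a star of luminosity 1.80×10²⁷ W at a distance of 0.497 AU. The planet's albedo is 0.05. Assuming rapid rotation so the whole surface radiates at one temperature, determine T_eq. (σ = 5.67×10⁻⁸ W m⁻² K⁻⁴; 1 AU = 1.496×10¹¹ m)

T_eq ≈ 574 K

d = 0.497 AU = 7.44×10¹⁰ m.
Flux: S = L/(4πd²) = 1.80×10²⁷/(4π×(7.44×10¹⁰)²) = 2.59×10⁴ W m⁻².
Energy balance: absorbed = emitted ⇒ πR²·S(1−A) = 4πR²·σT_eq⁴, so T_eq⁴ = S(1−A)/(4σ).
T_eq = [2.59×10⁴ × 0.95 / (4 × 5.67×10⁻⁸)]^(1/4) = (1.09×10¹¹)^(1/4) = 574 K.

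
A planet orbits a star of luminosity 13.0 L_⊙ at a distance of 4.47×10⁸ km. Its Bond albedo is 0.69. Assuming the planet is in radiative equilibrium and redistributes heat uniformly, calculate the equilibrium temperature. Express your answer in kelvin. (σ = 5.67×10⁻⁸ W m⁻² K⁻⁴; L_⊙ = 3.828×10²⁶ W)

d = 4.47×10⁸ km = 4.47×10¹¹ m.
L = 13.0 × 3.828×10²⁶ = 4.98×10²⁷ W.
Flux: S = L/(4πd²) = 4.98×10²⁷/(4π×(4.47×10¹¹)²) = 1980 W m⁻².
Energy balance: absorbed = emitted ⇒ πR²·S(1−A) = 4πR²·σT_eq⁴, so T_eq⁴ = S(1−A)/(4σ).
T_eq = [1980 × 0.31 / (4 × 5.67×10⁻⁸)]^(1/4) = (2.71×10⁹)^(1/4) = 228 K.

T_eq ≈ 228 K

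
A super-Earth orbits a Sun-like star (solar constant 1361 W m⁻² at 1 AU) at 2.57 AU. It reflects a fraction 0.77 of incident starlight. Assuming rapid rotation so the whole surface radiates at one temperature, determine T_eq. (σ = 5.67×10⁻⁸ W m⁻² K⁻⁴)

T_eq ≈ 120 K

Flux at 2.57 AU: S = 1361/2.57² = 206 W m⁻².
Energy balance: absorbed = emitted ⇒ πR²·S(1−A) = 4πR²·σT_eq⁴, so T_eq⁴ = S(1−A)/(4σ).
T_eq = [206 × 0.23 / (4 × 5.67×10⁻⁸)]^(1/4) = (2.09×10⁸)^(1/4) = 120 K.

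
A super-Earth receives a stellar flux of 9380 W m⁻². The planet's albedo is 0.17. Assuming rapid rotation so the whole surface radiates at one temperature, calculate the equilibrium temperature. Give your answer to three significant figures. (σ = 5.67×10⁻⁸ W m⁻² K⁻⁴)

Energy balance: absorbed = emitted ⇒ πR²·S(1−A) = 4πR²·σT_eq⁴, so T_eq⁴ = S(1−A)/(4σ).
T_eq = [9380 × 0.83 / (4 × 5.67×10⁻⁸)]^(1/4) = (3.43×10¹⁰)^(1/4) = 430 K.

T_eq ≈ 430 K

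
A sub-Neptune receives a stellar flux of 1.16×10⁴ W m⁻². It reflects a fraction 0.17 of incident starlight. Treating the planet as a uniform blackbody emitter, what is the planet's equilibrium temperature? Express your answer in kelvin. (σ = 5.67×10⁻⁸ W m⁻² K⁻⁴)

Energy balance: absorbed = emitted ⇒ πR²·S(1−A) = 4πR²·σT_eq⁴, so T_eq⁴ = S(1−A)/(4σ).
T_eq = [1.16×10⁴ × 0.83 / (4 × 5.67×10⁻⁸)]^(1/4) = (4.25×10¹⁰)^(1/4) = 454 K.

T_eq ≈ 454 K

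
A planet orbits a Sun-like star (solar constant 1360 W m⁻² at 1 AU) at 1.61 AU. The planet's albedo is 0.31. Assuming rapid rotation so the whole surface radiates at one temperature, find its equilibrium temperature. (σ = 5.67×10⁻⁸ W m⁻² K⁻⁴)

Flux at 1.61 AU: S = 1360/1.61² = 525 W m⁻².
Energy balance: absorbed = emitted ⇒ πR²·S(1−A) = 4πR²·σT_eq⁴, so T_eq⁴ = S(1−A)/(4σ).
T_eq = [525 × 0.69 / (4 × 5.67×10⁻⁸)]^(1/4) = (1.60×10⁹)^(1/4) = 200 K.

T_eq ≈ 200 K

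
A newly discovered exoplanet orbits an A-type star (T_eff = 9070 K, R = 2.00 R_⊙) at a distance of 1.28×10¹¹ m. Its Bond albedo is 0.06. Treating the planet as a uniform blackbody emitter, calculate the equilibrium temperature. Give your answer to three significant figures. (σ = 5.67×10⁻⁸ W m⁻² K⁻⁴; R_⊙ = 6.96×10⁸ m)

T_eq ≈ 659 K

R_⋆ = 2.00 × 6.96×10⁸ = 1.39×10⁹ m.
L = 4πR_⋆²σT_⋆⁴ = 4π(1.39×10⁹)² × 5.67×10⁻⁸ × (9070)⁴ = 9.34×10²⁷ W.
S = L/(4πd²) = 4.54×10⁴ W m⁻².
Energy balance: absorbed = emitted ⇒ πR²·S(1−A) = 4πR²·σT_eq⁴, so T_eq⁴ = S(1−A)/(4σ).
T_eq = [4.54×10⁴ × 0.94 / (4 × 5.67×10⁻⁸)]^(1/4) = (1.88×10¹¹)^(1/4) = 659 K.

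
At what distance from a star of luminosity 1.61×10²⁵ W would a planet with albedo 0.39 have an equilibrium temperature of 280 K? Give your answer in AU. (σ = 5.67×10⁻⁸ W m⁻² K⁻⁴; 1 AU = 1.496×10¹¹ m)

From T_eq⁴ = L(1−A)/(16πσd²): d = √[L(1−A)/(16πσT_eq⁴)].
d = √[1.61×10²⁵ × 0.61 / (16π × 5.67×10⁻⁸ × (280)⁴)] = 2.37×10¹⁰ m = 0.158 AU.

d ≈ 0.158 AU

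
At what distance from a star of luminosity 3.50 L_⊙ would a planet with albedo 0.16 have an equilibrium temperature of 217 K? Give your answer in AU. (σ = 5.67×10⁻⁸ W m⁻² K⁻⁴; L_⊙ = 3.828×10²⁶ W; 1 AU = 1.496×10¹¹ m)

d ≈ 2.82 AU

L = 3.50 × 3.828×10²⁶ = 1.34×10²⁷ W.
From T_eq⁴ = L(1−A)/(16πσd²): d = √[L(1−A)/(16πσT_eq⁴)].
d = √[1.34×10²⁷ × 0.84 / (16π × 5.67×10⁻⁸ × (217)⁴)] = 4.22×10¹¹ m = 2.82 AU.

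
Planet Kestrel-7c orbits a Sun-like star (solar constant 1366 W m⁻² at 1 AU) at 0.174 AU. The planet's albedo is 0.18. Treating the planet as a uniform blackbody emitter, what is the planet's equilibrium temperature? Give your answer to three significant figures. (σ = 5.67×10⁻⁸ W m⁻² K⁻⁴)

T_eq ≈ 636 K

Flux at 0.174 AU: S = 1366/0.174² = 4.51×10⁴ W m⁻².
Energy balance: absorbed = emitted ⇒ πR²·S(1−A) = 4πR²·σT_eq⁴, so T_eq⁴ = S(1−A)/(4σ).
T_eq = [4.51×10⁴ × 0.82 / (4 × 5.67×10⁻⁸)]^(1/4) = (1.63×10¹¹)^(1/4) = 636 K.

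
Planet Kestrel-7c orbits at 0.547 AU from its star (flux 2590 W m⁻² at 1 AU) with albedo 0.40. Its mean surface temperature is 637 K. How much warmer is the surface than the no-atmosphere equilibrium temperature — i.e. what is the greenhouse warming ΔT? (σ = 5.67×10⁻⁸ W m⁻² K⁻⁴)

ΔT ≈ 248.0 K

S = 2590/0.547² = 8656 W m⁻².
T_eq = [S(1−A)/(4σ)]^(1/4) = [8656×0.60/(4×5.67×10⁻⁸)]^(1/4) = 389.0 K.
ΔT = T_surf − T_eq = 637 − 389.0.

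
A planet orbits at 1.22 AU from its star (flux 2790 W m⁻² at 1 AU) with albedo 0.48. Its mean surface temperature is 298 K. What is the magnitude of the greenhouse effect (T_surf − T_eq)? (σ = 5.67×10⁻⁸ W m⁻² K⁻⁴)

S = 2790/1.22² = 1874 W m⁻².
T_eq = [S(1−A)/(4σ)]^(1/4) = [1874×0.52/(4×5.67×10⁻⁸)]^(1/4) = 256.0 K.
ΔT = T_surf − T_eq = 298 − 256.0.

ΔT ≈ 42.0 K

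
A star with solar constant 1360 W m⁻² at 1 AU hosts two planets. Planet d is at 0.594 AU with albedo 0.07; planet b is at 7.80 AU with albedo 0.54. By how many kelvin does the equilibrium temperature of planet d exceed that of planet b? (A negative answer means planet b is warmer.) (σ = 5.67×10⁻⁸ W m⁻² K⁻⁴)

ΔT ≈ 272.5 K

T_eq = [S₀(1−A)/(4σd²)]^(1/4), so T ∝ (1−A)^(1/4) / √d.
T₁ = [1360×0.93/(4×5.67×10⁻⁸×0.594²)]^(1/4) = 354.57 K.
T₂ = [1360×0.46/(4×5.67×10⁻⁸×7.80²)]^(1/4) = 82.06 K.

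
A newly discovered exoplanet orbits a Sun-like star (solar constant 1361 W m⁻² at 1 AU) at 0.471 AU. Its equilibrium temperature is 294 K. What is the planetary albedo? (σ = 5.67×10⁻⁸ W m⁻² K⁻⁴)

Flux at 0.471 AU: S = 1361/0.471² = 6140 W m⁻².
From T_eq⁴ = S(1−A)/(4σ): 1−A = 4σT_eq⁴/S.
1−A = 4 × 5.67×10⁻⁸ × (294)⁴ / 6140 = 0.276.

A ≈ 0.72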